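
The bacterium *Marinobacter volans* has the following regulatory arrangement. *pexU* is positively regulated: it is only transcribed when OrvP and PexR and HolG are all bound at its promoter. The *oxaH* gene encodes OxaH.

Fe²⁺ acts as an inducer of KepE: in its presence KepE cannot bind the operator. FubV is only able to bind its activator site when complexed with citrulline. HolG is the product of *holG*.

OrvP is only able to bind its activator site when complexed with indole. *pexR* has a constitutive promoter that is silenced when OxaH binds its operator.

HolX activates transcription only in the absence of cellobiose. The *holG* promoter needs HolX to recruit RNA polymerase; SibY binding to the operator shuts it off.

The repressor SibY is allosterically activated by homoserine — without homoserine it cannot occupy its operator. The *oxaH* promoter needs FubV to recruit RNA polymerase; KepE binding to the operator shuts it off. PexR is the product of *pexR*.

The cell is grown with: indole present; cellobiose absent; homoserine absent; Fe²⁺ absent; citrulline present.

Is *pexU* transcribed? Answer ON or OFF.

Indole is present, so OrvP is active.
Fe²⁺ is absent, so KepE is active.
Citrulline is present, so FubV is active.
With repressor KepE bound, *oxaH* is not transcribed.
So OxaH is not produced.
With no repressor bound, *pexR* is transcribed.
So PexR is produced and active.
Homoserine is absent, so SibY is inactive.
Cellobiose is absent, so HolX is active.
No repressor is bound and HolX is active, so *holG* is transcribed.
So HolG is produced and active.
No repressor is bound and OrvP and PexR and HolG are active, so *pexU* is transcribed.

ON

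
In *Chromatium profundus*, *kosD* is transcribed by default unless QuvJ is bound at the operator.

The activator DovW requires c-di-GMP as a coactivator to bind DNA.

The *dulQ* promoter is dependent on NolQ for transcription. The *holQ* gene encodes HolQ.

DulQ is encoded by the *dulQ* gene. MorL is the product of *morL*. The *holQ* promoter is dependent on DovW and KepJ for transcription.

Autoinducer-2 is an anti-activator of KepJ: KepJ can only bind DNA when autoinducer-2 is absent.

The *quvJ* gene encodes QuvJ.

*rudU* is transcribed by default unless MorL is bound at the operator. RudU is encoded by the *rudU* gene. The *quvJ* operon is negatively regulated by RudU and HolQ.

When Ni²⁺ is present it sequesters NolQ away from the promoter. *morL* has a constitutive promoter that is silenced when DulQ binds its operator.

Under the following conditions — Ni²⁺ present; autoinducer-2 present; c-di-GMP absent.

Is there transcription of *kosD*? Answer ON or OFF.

OFF

Ni²⁺ is present, so NolQ is inactive.
Required activator NolQ is absent, so *dulQ* is not transcribed.
So DulQ is not produced.
With no repressor bound, *morL* is transcribed.
So MorL is produced and active.
With repressor MorL bound, *rudU* is not transcribed.
So RudU is not produced.
c-di-GMP is absent, so DovW is inactive.
Autoinducer-2 is present, so KepJ is inactive.
Required activator DovW is absent, so *holQ* is not transcribed.
So HolQ is not produced.
With no repressor bound, *quvJ* is transcribed.
So QuvJ is produced and active.
With repressor QuvJ bound, *kosD* is not transcribed.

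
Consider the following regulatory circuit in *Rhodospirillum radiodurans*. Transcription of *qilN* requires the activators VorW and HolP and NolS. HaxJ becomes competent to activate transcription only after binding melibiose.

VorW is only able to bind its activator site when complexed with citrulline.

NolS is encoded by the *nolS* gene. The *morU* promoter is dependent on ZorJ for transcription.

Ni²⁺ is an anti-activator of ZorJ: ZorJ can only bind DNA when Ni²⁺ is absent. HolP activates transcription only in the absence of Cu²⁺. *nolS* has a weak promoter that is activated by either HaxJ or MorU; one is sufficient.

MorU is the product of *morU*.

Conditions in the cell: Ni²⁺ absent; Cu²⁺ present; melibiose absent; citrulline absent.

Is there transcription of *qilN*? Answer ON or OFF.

OFF

Citrulline is absent, so VorW is inactive.
Cu²⁺ is present, so HolP is inactive.
Melibiose is absent, so HaxJ is inactive.
Ni²⁺ is absent, so ZorJ is active.
No repressor is bound and ZorJ is active, so *morU* is transcribed.
So MorU is produced and active.
Activator MorU is present, so *nolS* is transcribed.
So NolS is produced and active.
Required activator VorW is absent, so *qilN* is not transcribed.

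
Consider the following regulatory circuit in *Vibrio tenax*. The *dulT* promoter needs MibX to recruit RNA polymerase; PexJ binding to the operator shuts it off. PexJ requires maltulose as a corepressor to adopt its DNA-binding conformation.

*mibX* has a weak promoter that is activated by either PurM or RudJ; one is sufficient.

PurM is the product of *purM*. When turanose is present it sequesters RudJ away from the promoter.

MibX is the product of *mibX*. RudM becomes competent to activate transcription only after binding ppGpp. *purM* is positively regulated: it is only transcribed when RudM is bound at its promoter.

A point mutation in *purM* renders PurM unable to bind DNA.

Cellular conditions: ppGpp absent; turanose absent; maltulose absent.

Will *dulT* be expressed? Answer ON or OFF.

ON

PurM is non-functional in this strain, so it has no effect.
Turanose is absent, so RudJ is active.
Activator RudJ is present, so *mibX* is transcribed.
So MibX is produced and active.
Maltulose is absent, so PexJ is inactive.
No repressor is bound and MibX is active, so *dulT* is transcribed.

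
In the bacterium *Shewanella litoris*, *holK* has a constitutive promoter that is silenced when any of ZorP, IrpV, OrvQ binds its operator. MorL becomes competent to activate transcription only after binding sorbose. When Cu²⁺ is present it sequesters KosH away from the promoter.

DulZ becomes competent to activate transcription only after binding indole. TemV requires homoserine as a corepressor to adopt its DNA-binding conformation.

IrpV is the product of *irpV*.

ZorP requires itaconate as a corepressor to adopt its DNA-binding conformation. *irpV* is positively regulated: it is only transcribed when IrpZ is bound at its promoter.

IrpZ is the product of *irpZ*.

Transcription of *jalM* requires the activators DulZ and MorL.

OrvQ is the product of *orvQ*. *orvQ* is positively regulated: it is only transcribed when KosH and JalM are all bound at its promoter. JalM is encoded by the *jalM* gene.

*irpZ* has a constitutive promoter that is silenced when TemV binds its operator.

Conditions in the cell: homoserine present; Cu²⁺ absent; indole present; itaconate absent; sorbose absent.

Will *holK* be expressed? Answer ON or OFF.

Itaconate is absent, so ZorP is inactive.
Homoserine is present, so TemV is active.
With repressor TemV bound, *irpZ* is not transcribed.
So IrpZ is not produced.
Required activator IrpZ is absent, so *irpV* is not transcribed.
So IrpV is not produced.
Cu²⁺ is absent, so KosH is active.
Indole is present, so DulZ is active.
Sorbose is absent, so MorL is inactive.
Required activator MorL is absent, so *jalM* is not transcribed.
So JalM is not produced.
Required activator JalM is absent, so *orvQ* is not transcribed.
So OrvQ is not produced.
With no repressor bound, *holK* is transcribed.

ON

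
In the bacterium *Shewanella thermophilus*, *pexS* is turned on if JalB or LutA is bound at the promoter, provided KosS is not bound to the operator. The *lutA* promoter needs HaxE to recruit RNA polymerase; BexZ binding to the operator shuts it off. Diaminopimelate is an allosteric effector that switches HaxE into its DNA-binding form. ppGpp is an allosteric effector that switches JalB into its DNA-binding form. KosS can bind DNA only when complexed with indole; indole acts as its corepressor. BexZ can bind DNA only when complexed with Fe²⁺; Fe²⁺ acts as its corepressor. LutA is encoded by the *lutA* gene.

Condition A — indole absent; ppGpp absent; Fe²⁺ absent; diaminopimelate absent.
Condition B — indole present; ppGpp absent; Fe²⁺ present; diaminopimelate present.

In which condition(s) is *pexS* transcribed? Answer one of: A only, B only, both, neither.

neither

Condition A:
Indole is absent, so KosS is inactive.
ppGpp is absent, so JalB is inactive.
Fe²⁺ is absent, so BexZ is inactive.
Diaminopimelate is absent, so HaxE is inactive.
Required activator HaxE is absent, so *lutA* is not transcribed.
So LutA is not produced.
No activator is available at the *pexS* promoter, so *pexS* is not transcribed.
→ *pexS* is OFF in A.
Condition B:
Indole is present, so KosS is active.
ppGpp is absent, so JalB is inactive.
Fe²⁺ is present, so BexZ is active.
Diaminopimelate is present, so HaxE is active.
With repressor BexZ bound, *lutA* is not transcribed.
So LutA is not produced.
With repressor KosS bound, *pexS* is not transcribed.
→ *pexS* is OFF in B.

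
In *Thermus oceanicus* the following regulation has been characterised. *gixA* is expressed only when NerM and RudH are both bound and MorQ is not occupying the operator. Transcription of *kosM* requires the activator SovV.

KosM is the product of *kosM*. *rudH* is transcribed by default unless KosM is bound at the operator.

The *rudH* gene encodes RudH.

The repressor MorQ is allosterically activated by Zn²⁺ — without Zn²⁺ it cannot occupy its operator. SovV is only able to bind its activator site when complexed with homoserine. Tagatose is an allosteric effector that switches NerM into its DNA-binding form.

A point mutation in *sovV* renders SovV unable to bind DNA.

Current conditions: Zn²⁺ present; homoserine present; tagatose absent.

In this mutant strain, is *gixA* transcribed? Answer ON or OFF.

OFF

Tagatose is absent, so NerM is inactive.
SovV is non-functional in this strain, so it has no effect.
Required activator SovV is absent, so *kosM* is not transcribed.
So KosM is not produced.
With no repressor bound, *rudH* is transcribed.
So RudH is produced and active.
Zn²⁺ is present, so MorQ is active.
With repressor MorQ bound, *gixA* is not transcribed.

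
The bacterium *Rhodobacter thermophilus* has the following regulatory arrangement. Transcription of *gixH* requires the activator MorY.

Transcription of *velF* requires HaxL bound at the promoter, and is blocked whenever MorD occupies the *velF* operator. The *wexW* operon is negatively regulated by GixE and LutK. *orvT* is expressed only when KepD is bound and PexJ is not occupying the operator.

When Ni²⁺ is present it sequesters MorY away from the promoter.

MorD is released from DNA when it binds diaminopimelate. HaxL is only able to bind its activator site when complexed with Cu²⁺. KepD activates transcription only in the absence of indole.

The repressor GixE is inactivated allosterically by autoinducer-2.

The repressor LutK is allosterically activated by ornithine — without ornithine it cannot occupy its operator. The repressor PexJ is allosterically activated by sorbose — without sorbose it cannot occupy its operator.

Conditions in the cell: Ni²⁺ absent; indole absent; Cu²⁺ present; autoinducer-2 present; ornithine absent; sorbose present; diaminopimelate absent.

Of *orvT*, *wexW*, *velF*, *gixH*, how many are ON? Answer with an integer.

2

Sorbose is present, so PexJ is active.
Indole is absent, so KepD is active.
With repressor PexJ bound, *orvT* is not transcribed.
→ *orvT* is OFF.
Autoinducer-2 is present, so GixE is inactive.
Ornithine is absent, so LutK is inactive.
With no repressor bound, *wexW* is transcribed.
→ *wexW* is ON.
Cu²⁺ is present, so HaxL is active.
Diaminopimelate is absent, so MorD is active.
With repressor MorD bound, *velF* is not transcribed.
→ *velF* is OFF.
Ni²⁺ is absent, so MorY is active.
No repressor is bound and MorY is active, so *gixH* is transcribed.
→ *gixH* is ON.
2 of the 4 genes are transcribed.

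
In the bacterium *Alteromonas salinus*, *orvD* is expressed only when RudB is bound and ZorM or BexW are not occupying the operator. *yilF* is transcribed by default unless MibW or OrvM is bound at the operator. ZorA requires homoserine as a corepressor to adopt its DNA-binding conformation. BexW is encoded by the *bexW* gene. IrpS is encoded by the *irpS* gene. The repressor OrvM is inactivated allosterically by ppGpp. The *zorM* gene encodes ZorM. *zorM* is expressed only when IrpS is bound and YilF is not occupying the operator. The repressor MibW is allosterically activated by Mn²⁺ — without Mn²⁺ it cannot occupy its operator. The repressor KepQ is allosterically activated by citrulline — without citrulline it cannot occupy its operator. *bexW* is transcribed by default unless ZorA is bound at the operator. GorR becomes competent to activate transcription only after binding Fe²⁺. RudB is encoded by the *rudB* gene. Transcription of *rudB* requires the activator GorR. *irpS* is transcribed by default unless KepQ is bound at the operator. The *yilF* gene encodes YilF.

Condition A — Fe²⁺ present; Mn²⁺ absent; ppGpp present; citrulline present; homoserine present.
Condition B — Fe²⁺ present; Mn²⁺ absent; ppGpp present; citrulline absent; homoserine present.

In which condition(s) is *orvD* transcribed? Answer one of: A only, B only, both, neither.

Condition A:
Fe²⁺ is present, so GorR is active.
No repressor is bound and GorR is active, so *rudB* is transcribed.
So RudB is produced and active.
Mn²⁺ is absent, so MibW is inactive.
ppGpp is present, so OrvM is inactive.
With no repressor bound, *yilF* is transcribed.
So YilF is produced and active.
Citrulline is present, so KepQ is active.
With repressor KepQ bound, *irpS* is not transcribed.
So IrpS is not produced.
With repressor YilF bound, *zorM* is not transcribed.
So ZorM is not produced.
Homoserine is present, so ZorA is active.
With repressor ZorA bound, *bexW* is not transcribed.
So BexW is not produced.
No repressor is bound and RudB is active, so *orvD* is transcribed.
→ *orvD* is ON in A.
Condition B:
Fe²⁺ is present, so GorR is active.
No repressor is bound and GorR is active, so *rudB* is transcribed.
So RudB is produced and active.
Mn²⁺ is absent, so MibW is inactive.
ppGpp is present, so OrvM is inactive.
With no repressor bound, *yilF* is transcribed.
So YilF is produced and active.
Citrulline is absent, so KepQ is inactive.
With no repressor bound, *irpS* is transcribed.
So IrpS is produced and active.
With repressor YilF bound, *zorM* is not transcribed.
So ZorM is not produced.
Homoserine is present, so ZorA is active.
With repressor ZorA bound, *bexW* is not transcribed.
So BexW is not produced.
No repressor is bound and RudB is active, so *orvD* is transcribed.
→ *orvD* is ON in B.

both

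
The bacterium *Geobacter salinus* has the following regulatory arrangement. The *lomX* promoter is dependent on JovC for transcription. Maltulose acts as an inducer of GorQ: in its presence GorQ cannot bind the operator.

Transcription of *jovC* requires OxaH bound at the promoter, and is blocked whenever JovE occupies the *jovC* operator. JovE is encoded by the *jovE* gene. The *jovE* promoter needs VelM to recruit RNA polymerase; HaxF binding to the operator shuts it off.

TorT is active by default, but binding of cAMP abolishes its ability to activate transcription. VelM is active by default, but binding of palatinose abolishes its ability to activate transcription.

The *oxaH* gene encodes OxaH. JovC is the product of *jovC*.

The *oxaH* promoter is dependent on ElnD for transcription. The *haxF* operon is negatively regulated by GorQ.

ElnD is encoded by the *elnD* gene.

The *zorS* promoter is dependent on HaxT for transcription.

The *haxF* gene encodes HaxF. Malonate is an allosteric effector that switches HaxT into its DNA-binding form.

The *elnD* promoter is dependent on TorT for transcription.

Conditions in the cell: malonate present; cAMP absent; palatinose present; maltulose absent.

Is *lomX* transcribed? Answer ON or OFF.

cAMP is absent, so TorT is active.
No repressor is bound and TorT is active, so *elnD* is transcribed.
So ElnD is produced and active.
No repressor is bound and ElnD is active, so *oxaH* is transcribed.
So OxaH is produced and active.
Palatinose is present, so VelM is inactive.
Maltulose is absent, so GorQ is active.
With repressor GorQ bound, *haxF* is not transcribed.
So HaxF is not produced.
Required activator VelM is absent, so *jovE* is not transcribed.
So JovE is not produced.
No repressor is bound and OxaH is active, so *jovC* is transcribed.
So JovC is produced and active.
No repressor is bound and JovC is active, so *lomX* is transcribed.

ON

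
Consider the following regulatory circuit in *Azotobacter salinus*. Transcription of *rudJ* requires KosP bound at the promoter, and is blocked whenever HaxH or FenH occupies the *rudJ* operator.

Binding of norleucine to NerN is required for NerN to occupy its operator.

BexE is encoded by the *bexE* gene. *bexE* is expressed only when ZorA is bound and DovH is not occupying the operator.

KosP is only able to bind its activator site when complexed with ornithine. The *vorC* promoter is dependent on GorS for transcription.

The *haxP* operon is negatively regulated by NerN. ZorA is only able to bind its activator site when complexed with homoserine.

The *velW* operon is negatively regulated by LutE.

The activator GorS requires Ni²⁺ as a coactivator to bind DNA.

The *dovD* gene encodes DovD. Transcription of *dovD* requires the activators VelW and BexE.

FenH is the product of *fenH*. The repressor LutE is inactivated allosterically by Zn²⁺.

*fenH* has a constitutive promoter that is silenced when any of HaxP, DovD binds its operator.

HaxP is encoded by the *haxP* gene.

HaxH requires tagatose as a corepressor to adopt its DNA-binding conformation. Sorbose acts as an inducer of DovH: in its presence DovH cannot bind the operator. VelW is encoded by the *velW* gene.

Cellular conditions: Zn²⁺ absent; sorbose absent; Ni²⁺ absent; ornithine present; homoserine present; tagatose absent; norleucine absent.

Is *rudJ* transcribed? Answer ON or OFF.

Tagatose is absent, so HaxH is inactive.
Ornithine is present, so KosP is active.
Norleucine is absent, so NerN is inactive.
With no repressor bound, *haxP* is transcribed.
So HaxP is produced and active.
Zn²⁺ is absent, so LutE is active.
With repressor LutE bound, *velW* is not transcribed.
So VelW is not produced.
Homoserine is present, so ZorA is active.
Sorbose is absent, so DovH is active.
With repressor DovH bound, *bexE* is not transcribed.
So BexE is not produced.
Required activator VelW is absent, so *dovD* is not transcribed.
So DovD is not produced.
With repressor HaxP bound, *fenH* is not transcribed.
So FenH is not produced.
No repressor is bound and KosP is active, so *rudJ* is transcribed.

ON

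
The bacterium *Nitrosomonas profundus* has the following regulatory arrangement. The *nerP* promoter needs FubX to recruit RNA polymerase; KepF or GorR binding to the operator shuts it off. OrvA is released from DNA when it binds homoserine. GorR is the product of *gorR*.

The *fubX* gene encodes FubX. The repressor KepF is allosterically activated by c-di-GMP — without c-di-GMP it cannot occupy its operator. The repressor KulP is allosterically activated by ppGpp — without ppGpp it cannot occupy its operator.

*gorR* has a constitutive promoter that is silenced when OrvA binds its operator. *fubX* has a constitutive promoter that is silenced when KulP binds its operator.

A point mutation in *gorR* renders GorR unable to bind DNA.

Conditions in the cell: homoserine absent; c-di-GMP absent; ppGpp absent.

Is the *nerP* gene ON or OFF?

c-di-GMP is absent, so KepF is inactive.
ppGpp is absent, so KulP is inactive.
With no repressor bound, *fubX* is transcribed.
So FubX is produced and active.
GorR is non-functional in this strain, so it has no effect.
No repressor is bound and FubX is active, so *nerP* is transcribed.

ON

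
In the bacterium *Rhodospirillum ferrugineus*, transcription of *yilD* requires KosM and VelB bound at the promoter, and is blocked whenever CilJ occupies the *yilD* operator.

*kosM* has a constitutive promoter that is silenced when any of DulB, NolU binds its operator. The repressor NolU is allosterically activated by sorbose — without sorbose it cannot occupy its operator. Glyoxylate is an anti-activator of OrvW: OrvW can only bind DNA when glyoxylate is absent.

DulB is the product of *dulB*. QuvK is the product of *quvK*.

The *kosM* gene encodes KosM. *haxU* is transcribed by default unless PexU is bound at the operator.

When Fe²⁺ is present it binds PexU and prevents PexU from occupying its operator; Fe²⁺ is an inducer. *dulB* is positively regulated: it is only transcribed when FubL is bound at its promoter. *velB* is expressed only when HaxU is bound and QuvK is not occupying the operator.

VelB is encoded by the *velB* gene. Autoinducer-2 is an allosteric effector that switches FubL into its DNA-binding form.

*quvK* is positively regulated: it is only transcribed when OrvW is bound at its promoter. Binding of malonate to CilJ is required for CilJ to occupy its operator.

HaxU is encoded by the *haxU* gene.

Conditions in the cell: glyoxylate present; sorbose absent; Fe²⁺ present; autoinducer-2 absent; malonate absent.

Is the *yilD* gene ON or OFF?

Autoinducer-2 is absent, so FubL is inactive.
Required activator FubL is absent, so *dulB* is not transcribed.
So DulB is not produced.
Sorbose is absent, so NolU is inactive.
With no repressor bound, *kosM* is transcribed.
So KosM is produced and active.
Glyoxylate is present, so OrvW is inactive.
Required activator OrvW is absent, so *quvK* is not transcribed.
So QuvK is not produced.
Fe²⁺ is present, so PexU is inactive.
With no repressor bound, *haxU* is transcribed.
So HaxU is produced and active.
No repressor is bound and HaxU is active, so *velB* is transcribed.
So VelB is produced and active.
Malonate is absent, so CilJ is inactive.
No repressor is bound and KosM and VelB are active, so *yilD* is transcribed.

ON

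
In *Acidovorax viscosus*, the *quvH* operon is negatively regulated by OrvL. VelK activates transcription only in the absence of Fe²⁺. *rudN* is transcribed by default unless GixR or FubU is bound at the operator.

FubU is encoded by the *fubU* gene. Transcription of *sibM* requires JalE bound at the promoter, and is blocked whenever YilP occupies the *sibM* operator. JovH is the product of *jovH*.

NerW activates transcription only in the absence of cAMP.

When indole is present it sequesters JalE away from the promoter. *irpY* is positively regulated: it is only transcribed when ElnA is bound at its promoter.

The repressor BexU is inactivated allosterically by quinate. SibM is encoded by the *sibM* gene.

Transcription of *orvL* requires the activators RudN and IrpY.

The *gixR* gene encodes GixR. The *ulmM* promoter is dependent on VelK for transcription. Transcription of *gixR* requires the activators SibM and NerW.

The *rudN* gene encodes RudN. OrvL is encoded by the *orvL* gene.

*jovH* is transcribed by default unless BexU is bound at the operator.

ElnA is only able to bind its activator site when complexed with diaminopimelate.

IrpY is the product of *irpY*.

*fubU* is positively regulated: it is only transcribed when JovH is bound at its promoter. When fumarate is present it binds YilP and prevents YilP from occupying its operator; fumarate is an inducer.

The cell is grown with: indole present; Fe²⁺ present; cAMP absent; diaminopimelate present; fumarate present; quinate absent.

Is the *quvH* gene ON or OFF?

OFF

Indole is present, so JalE is inactive.
Fumarate is present, so YilP is inactive.
Required activator JalE is absent, so *sibM* is not transcribed.
So SibM is not produced.
cAMP is absent, so NerW is active.
Required activator SibM is absent, so *gixR* is not transcribed.
So GixR is not produced.
Quinate is absent, so BexU is active.
With repressor BexU bound, *jovH* is not transcribed.
So JovH is not produced.
Required activator JovH is absent, so *fubU* is not transcribed.
So FubU is not produced.
With no repressor bound, *rudN* is transcribed.
So RudN is produced and active.
Diaminopimelate is present, so ElnA is active.
No repressor is bound and ElnA is active, so *irpY* is transcribed.
So IrpY is produced and active.
No repressor is bound and RudN and IrpY are active, so *orvL* is transcribed.
So OrvL is produced and active.
With repressor OrvL bound, *quvH* is not transcribed.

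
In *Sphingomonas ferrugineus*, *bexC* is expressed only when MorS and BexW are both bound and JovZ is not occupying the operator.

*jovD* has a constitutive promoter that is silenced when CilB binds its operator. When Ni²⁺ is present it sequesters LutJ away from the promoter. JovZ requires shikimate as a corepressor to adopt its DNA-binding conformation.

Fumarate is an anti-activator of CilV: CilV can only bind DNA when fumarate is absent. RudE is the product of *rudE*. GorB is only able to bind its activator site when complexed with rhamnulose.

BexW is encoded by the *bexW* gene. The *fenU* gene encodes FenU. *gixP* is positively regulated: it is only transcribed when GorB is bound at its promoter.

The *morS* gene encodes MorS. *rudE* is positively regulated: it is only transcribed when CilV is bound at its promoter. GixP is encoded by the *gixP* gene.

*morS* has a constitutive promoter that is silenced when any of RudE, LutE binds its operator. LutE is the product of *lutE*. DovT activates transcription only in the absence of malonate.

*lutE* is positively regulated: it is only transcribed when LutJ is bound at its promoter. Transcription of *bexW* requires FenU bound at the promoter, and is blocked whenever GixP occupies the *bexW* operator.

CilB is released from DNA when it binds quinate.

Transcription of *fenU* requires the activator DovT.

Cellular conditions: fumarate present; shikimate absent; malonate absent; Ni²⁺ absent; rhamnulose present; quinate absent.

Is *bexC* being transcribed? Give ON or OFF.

OFF

Fumarate is present, so CilV is inactive.
Required activator CilV is absent, so *rudE* is not transcribed.
So RudE is not produced.
Ni²⁺ is absent, so LutJ is active.
No repressor is bound and LutJ is active, so *lutE* is transcribed.
So LutE is produced and active.
With repressor LutE bound, *morS* is not transcribed.
So MorS is not produced.
Shikimate is absent, so JovZ is inactive.
Rhamnulose is present, so GorB is active.
No repressor is bound and GorB is active, so *gixP* is transcribed.
So GixP is produced and active.
Malonate is absent, so DovT is active.
No repressor is bound and DovT is active, so *fenU* is transcribed.
So FenU is produced and active.
With repressor GixP bound, *bexW* is not transcribed.
So BexW is not produced.
Required activator MorS is absent, so *bexC* is not transcribed.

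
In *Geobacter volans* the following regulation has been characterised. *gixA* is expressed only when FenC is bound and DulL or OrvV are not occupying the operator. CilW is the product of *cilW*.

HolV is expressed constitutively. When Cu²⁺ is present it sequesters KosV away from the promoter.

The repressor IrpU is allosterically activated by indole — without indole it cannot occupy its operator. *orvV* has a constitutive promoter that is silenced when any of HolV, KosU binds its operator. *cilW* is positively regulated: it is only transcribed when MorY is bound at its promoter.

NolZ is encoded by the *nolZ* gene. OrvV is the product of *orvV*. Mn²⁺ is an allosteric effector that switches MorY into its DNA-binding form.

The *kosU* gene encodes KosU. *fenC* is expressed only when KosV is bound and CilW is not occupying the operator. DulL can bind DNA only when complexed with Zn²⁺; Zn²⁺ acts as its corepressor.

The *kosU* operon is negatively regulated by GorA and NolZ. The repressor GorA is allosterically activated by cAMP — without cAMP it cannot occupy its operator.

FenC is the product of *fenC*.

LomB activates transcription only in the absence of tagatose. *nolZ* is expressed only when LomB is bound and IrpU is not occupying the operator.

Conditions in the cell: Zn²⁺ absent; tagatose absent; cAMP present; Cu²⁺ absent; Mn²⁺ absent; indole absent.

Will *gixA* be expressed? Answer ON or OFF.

ON

Zn²⁺ is absent, so DulL is inactive.
Mn²⁺ is absent, so MorY is inactive.
Required activator MorY is absent, so *cilW* is not transcribed.
So CilW is not produced.
Cu²⁺ is absent, so KosV is active.
No repressor is bound and KosV is active, so *fenC* is transcribed.
So FenC is produced and active.
HolV is produced constitutively and is active.
cAMP is present, so GorA is active.
Tagatose is absent, so LomB is active.
Indole is absent, so IrpU is inactive.
No repressor is bound and LomB is active, so *nolZ* is transcribed.
So NolZ is produced and active.
With repressor GorA bound, *kosU* is not transcribed.
So KosU is not produced.
With repressor HolV bound, *orvV* is not transcribed.
So OrvV is not produced.
No repressor is bound and FenC is active, so *gixA* is transcribed.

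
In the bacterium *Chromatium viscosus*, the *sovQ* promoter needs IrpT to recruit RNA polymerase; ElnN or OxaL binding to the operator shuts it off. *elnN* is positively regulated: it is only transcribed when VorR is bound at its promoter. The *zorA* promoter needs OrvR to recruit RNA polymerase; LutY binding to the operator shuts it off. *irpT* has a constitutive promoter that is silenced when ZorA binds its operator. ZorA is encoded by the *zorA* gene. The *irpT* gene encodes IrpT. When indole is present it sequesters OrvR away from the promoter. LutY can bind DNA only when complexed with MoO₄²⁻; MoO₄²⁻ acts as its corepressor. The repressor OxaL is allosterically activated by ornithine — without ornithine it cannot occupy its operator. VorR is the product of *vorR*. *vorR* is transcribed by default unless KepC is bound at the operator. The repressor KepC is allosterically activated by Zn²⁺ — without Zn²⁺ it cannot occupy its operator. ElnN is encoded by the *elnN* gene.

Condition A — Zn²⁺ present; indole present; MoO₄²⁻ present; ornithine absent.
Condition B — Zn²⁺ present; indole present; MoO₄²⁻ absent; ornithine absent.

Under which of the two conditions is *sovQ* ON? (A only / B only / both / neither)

Condition A:
Zn²⁺ is present, so KepC is active.
With repressor KepC bound, *vorR* is not transcribed.
So VorR is not produced.
Required activator VorR is absent, so *elnN* is not transcribed.
So ElnN is not produced.
Indole is present, so OrvR is inactive.
MoO₄²⁻ is present, so LutY is active.
With repressor LutY bound, *zorA* is not transcribed.
So ZorA is not produced.
With no repressor bound, *irpT* is transcribed.
So IrpT is produced and active.
Ornithine is absent, so OxaL is inactive.
No repressor is bound and IrpT is active, so *sovQ* is transcribed.
→ *sovQ* is ON in A.
Condition B:
Zn²⁺ is present, so KepC is active.
With repressor KepC bound, *vorR* is not transcribed.
So VorR is not produced.
Required activator VorR is absent, so *elnN* is not transcribed.
So ElnN is not produced.
Indole is present, so OrvR is inactive.
MoO₄²⁻ is absent, so LutY is inactive.
Required activator OrvR is absent, so *zorA* is not transcribed.
So ZorA is not produced.
With no repressor bound, *irpT* is transcribed.
So IrpT is produced and active.
Ornithine is absent, so OxaL is inactive.
No repressor is bound and IrpT is active, so *sovQ* is transcribed.
→ *sovQ* is ON in B.

both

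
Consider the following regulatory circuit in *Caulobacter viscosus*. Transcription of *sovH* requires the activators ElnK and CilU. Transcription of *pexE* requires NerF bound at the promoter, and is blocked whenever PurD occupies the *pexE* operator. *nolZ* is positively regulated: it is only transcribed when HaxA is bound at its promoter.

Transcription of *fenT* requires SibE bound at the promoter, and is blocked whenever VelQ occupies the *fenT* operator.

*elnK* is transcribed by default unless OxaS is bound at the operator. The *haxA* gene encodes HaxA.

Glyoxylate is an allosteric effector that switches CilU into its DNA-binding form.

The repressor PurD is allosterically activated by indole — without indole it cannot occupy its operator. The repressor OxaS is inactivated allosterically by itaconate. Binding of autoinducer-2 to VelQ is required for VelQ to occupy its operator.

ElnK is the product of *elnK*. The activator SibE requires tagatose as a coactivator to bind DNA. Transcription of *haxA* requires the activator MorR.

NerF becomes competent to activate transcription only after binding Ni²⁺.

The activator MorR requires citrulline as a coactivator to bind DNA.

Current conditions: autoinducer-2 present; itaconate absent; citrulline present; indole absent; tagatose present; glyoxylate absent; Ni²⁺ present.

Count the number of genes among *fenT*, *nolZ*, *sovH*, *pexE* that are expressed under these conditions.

2

Autoinducer-2 is present, so VelQ is active.
Tagatose is present, so SibE is active.
With repressor VelQ bound, *fenT* is not transcribed.
→ *fenT* is OFF.
Citrulline is present, so MorR is active.
No repressor is bound and MorR is active, so *haxA* is transcribed.
So HaxA is produced and active.
No repressor is bound and HaxA is active, so *nolZ* is transcribed.
→ *nolZ* is ON.
Itaconate is absent, so OxaS is active.
With repressor OxaS bound, *elnK* is not transcribed.
So ElnK is not produced.
Glyoxylate is absent, so CilU is inactive.
Required activator ElnK is absent, so *sovH* is not transcribed.
→ *sovH* is OFF.
Ni²⁺ is present, so NerF is active.
Indole is absent, so PurD is inactive.
No repressor is bound and NerF is active, so *pexE* is transcribed.
→ *pexE* is ON.
2 of the 4 genes are transcribed.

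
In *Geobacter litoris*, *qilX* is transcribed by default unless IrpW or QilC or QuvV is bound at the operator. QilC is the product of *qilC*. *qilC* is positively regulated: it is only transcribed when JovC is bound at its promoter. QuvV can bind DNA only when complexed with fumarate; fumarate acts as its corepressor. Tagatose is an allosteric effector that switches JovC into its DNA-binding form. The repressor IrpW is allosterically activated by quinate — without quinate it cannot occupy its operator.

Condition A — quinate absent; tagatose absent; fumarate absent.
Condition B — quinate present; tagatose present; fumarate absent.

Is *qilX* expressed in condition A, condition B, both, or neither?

A only

Condition A:
Quinate is absent, so IrpW is inactive.
Tagatose is absent, so JovC is inactive.
Required activator JovC is absent, so *qilC* is not transcribed.
So QilC is not produced.
Fumarate is absent, so QuvV is inactive.
With no repressor bound, *qilX* is transcribed.
→ *qilX* is ON in A.
Condition B:
Quinate is present, so IrpW is active.
Tagatose is present, so JovC is active.
No repressor is bound and JovC is active, so *qilC* is transcribed.
So QilC is produced and active.
Fumarate is absent, so QuvV is inactive.
With repressor IrpW bound, *qilX* is not transcribed.
→ *qilX* is OFF in B.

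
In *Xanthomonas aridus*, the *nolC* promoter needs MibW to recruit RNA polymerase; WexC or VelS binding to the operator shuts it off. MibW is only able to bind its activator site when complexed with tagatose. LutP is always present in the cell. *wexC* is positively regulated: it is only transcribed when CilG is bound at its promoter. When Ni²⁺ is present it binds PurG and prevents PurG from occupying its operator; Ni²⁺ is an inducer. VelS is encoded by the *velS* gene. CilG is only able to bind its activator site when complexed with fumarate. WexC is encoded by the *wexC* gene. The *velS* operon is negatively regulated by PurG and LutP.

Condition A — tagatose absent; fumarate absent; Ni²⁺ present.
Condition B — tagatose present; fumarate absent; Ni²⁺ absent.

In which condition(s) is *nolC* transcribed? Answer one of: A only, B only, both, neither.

Condition A:
Tagatose is absent, so MibW is inactive.
Fumarate is absent, so CilG is inactive.
Required activator CilG is absent, so *wexC* is not transcribed.
So WexC is not produced.
Ni²⁺ is present, so PurG is inactive.
LutP is produced constitutively and is active.
With repressor LutP bound, *velS* is not transcribed.
So VelS is not produced.
Required activator MibW is absent, so *nolC* is not transcribed.
→ *nolC* is OFF in A.
Condition B:
Tagatose is present, so MibW is active.
Fumarate is absent, so CilG is inactive.
Required activator CilG is absent, so *wexC* is not transcribed.
So WexC is not produced.
Ni²⁺ is absent, so PurG is active.
LutP is produced constitutively and is active.
With repressor PurG bound, *velS* is not transcribed.
So VelS is not produced.
No repressor is bound and MibW is active, so *nolC* is transcribed.
→ *nolC* is ON in B.

B only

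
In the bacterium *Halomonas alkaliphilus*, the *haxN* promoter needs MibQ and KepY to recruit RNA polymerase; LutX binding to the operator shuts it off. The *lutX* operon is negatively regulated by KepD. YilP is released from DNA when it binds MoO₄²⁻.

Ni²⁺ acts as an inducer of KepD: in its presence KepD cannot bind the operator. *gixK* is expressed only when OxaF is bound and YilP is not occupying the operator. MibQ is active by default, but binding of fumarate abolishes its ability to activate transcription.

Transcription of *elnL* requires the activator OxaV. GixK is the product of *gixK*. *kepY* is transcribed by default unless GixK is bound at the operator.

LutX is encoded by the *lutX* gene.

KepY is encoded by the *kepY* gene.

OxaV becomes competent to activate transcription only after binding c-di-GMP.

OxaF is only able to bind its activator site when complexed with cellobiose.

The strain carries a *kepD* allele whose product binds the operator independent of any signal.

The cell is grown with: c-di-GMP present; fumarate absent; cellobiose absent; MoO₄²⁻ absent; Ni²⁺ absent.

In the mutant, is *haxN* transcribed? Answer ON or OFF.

Fumarate is absent, so MibQ is active.
Cellobiose is absent, so OxaF is inactive.
MoO₄²⁻ is absent, so YilP is active.
With repressor YilP bound, *gixK* is not transcribed.
So GixK is not produced.
With no repressor bound, *kepY* is transcribed.
So KepY is produced and active.
KepD is constitutively active in this strain.
With repressor KepD bound, *lutX* is not transcribed.
So LutX is not produced.
No repressor is bound and MibQ and KepY are active, so *haxN* is transcribed.

ON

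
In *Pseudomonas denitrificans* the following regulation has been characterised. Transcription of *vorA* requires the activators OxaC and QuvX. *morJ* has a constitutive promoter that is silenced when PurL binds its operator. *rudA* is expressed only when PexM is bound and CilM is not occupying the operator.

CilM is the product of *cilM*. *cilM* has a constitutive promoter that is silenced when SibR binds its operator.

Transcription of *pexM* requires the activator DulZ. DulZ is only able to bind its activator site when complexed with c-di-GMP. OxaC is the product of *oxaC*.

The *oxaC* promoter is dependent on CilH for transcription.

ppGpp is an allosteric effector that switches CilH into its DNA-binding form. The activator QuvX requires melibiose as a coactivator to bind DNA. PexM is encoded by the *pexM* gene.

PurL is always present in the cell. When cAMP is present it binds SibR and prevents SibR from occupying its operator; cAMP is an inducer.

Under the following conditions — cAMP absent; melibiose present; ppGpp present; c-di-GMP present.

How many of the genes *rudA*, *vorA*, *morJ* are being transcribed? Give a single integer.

c-di-GMP is present, so DulZ is active.
No repressor is bound and DulZ is active, so *pexM* is transcribed.
So PexM is produced and active.
cAMP is absent, so SibR is active.
With repressor SibR bound, *cilM* is not transcribed.
So CilM is not produced.
No repressor is bound and PexM is active, so *rudA* is transcribed.
→ *rudA* is ON.
ppGpp is present, so CilH is active.
No repressor is bound and CilH is active, so *oxaC* is transcribed.
So OxaC is produced and active.
Melibiose is present, so QuvX is active.
No repressor is bound and OxaC and QuvX are active, so *vorA* is transcribed.
→ *vorA* is ON.
PurL is produced constitutively and is active.
With repressor PurL bound, *morJ* is not transcribed.
→ *morJ* is OFF.
2 of the 3 genes are transcribed.

2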